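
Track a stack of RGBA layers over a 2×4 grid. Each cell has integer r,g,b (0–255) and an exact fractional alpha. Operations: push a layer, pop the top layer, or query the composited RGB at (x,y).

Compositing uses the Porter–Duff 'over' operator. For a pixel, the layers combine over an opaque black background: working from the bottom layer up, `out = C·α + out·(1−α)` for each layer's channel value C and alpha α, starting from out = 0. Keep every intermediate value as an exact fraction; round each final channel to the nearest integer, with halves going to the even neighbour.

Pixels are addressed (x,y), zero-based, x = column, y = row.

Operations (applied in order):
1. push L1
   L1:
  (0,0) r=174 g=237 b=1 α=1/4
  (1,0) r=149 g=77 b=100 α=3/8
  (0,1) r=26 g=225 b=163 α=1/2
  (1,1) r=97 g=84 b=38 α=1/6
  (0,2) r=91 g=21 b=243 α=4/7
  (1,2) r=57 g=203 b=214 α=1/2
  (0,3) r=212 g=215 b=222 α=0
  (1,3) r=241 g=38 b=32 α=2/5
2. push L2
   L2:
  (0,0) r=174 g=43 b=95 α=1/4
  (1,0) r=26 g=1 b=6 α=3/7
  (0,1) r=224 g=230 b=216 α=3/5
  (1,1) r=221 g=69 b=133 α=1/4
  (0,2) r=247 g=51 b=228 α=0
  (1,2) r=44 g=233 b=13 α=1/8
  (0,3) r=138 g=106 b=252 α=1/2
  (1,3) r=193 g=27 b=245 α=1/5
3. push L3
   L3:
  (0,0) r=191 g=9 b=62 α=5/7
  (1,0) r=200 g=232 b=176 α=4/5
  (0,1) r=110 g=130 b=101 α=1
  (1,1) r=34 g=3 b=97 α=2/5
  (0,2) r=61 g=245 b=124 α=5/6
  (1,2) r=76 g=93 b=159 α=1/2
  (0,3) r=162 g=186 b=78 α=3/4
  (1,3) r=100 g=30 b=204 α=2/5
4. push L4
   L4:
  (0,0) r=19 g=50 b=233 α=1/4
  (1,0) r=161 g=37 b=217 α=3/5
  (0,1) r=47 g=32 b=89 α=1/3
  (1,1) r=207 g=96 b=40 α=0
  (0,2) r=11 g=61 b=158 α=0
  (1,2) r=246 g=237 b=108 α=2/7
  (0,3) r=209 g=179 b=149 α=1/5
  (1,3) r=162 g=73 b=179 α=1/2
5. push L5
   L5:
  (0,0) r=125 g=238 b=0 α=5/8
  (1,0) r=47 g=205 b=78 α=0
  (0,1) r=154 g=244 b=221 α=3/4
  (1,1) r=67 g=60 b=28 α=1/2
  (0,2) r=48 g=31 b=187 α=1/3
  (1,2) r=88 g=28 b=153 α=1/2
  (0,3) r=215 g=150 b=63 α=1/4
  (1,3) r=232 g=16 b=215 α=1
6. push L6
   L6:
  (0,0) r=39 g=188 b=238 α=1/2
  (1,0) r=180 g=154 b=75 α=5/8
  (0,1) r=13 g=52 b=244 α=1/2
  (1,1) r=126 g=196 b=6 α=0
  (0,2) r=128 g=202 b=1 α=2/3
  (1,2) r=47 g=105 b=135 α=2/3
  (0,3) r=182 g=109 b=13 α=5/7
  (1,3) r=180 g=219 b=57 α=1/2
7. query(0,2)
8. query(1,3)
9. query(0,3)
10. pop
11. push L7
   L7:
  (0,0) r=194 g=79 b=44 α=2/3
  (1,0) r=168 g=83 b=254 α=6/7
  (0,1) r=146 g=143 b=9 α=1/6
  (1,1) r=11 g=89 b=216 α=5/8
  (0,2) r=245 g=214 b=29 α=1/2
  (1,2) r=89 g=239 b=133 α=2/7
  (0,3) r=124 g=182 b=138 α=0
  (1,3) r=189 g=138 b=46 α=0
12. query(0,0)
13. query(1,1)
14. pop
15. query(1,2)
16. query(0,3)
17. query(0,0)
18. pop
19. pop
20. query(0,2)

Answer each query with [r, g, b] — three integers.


(0,2) stack=L1,L2,L3,L4,L5,L6; from [0,0,0]:
after L1 α=4/7: [52, 12, 972/7]
after L2 α=0: [52, 12, 972/7]
after L3 α=5/6: [119/2, 1237/6, 2656/21]
after L4 α=0: [119/2, 1237/6, 2656/21]
after L5 α=1/3: [167/3, 1330/9, 9239/63]
after L6 α=2/3: [935/9, 4966/27, 9365/189]
→ [104, 184, 50]

(1,3) stack=L1,L2,L3,L4,L5,L6; from [0,0,0]:
after L1 α=2/5: [482/5, 76/5, 64/5]
after L2 α=1/5: [2893/25, 439/25, 1481/25]
after L3 α=2/5: [13679/125, 2817/125, 14643/125]
after L4 α=1/2: [33929/250, 5971/125, 18509/125]
after L5 α=1: [232, 16, 215]
after L6 α=1/2: [206, 235/2, 136]
= [206, 118, 136]

(0,3) stack=L1,L2,L3,L4,L5,L6; from [0,0,0]:
L1 α=0: [0, 0, 0]
L2 α=1/2: [69, 53, 126]
L3 α=3/4: [555/4, 611/4, 90]
L4 α=1/5: [764/5, 158, 509/5]
L5 α=1/4: [3367/20, 156, 921/10]
L6 α=5/7: [1781/10, 857/7, 178/5]
→ [178, 122, 36]

(0,0) stack=L1,L2,L3,L4,L5,L7; from [0,0,0]:
L1 α=1/4: [87/2, 237/4, 1/4]
L2 α=1/4: [609/8, 883/16, 383/16]
L3 α=5/7: [4429/28, 1243/56, 409/8]
L4 α=1/4: [13819/112, 6529/224, 3091/32]
L5 α=5/8: [111457/896, 286147/1792, 9273/256]
L7 α=2/3: [153035/896, 189761/1792, 31801/768]
= [171, 106, 41]

at x=1,y=1 over L1,L2,L3,L4,L5,L7:
+L1 (α=1/6) → [97/6, 14, 19/3]
+L2 (α=1/4) → [539/8, 111/4, 38]
+L3 (α=2/5) → [2161/40, 357/20, 308/5]
+L4 (α=0) → [2161/40, 357/20, 308/5]
+L5 (α=1/2) → [4841/80, 1557/40, 224/5]
+L7 (α=5/8) → [18923/640, 22471/320, 759/5]
= [30, 70, 152]

query (1,2) [L1,L2,L3,L4,L5] — begin 0,0,0
L1 α=1/2: [57/2, 203/2, 107]
L2 α=1/8: [487/16, 1887/16, 381/4]
L3 α=1/2: [1703/32, 3375/32, 1017/8]
L4 α=2/7: [24259/224, 32043/224, 6813/56]
L5 α=1/2: [43971/448, 38315/448, 15381/112]
rounded: [98, 86, 137]

at x=0,y=3 over L1,L2,L3,L4,L5:
L1 α=0: [0, 0, 0]
L2 α=1/2: [69, 53, 126]
L3 α=3/4: [555/4, 611/4, 90]
L4 α=1/5: [764/5, 158, 509/5]
L5 α=1/4: [3367/20, 156, 921/10]
→ [168, 156, 92]

at x=0,y=0 over L1,L2,L3,L4,L5:
+L1 (α=1/4) → [87/2, 237/4, 1/4]
+L2 (α=1/4) → [609/8, 883/16, 383/16]
+L3 (α=5/7) → [4429/28, 1243/56, 409/8]
+L4 (α=1/4) → [13819/112, 6529/224, 3091/32]
+L5 (α=5/8) → [111457/896, 286147/1792, 9273/256]
→ [124, 160, 36]

(0,2) stack=L1,L2,L3; from [0,0,0]:
after L1 α=4/7: [52, 12, 972/7]
after L2 α=0: [52, 12, 972/7]
after L3 α=5/6: [119/2, 1237/6, 2656/21]
= [60, 206, 126]


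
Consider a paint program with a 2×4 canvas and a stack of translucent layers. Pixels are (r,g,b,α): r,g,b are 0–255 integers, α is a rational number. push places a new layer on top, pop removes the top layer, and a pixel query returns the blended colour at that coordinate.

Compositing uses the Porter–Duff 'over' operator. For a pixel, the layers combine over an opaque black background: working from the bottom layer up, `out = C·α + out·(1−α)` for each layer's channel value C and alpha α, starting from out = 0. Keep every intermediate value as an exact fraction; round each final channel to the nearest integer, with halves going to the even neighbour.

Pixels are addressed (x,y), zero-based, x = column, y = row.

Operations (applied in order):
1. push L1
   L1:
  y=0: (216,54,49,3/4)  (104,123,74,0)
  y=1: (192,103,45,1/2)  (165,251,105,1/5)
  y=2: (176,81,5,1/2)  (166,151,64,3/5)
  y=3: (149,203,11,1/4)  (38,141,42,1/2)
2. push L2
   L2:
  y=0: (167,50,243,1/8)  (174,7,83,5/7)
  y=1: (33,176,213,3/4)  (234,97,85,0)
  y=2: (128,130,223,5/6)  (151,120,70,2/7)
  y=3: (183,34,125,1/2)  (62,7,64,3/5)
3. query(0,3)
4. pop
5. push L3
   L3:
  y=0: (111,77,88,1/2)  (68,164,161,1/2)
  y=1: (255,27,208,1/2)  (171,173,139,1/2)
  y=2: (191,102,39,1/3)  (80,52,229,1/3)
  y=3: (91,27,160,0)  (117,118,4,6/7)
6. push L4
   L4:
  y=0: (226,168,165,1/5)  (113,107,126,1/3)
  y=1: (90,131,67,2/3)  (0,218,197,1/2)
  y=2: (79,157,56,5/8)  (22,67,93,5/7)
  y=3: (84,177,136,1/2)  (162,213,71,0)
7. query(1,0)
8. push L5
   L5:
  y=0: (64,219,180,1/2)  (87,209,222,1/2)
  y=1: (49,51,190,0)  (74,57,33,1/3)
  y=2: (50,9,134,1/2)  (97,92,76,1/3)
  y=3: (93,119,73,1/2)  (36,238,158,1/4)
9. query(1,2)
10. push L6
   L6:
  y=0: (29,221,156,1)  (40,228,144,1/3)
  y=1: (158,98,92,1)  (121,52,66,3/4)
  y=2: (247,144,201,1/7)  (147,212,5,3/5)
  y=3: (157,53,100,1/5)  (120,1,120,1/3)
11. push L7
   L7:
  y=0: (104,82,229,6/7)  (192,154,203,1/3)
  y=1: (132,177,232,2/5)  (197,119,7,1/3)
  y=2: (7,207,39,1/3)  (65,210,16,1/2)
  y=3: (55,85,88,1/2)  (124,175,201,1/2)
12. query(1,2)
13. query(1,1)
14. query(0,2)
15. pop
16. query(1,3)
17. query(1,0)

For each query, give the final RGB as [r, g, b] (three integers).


query (0,3) [L1,L2] — begin 0,0,0
L1 α=1/4: [149/4, 203/4, 11/4]
L2 α=1/2: [881/8, 339/8, 511/8]
rounded: [110, 42, 64]

query (1,0) [L1,L3,L4] — begin 0,0,0
+L1 (α=0) → [0, 0, 0]
+L3 (α=1/2) → [34, 82, 161/2]
+L4 (α=1/3) → [181/3, 271/3, 287/3]
rounded: [60, 90, 96]

query (1,2) [L1,L3,L4,L5] — begin 0,0,0
L1 α=3/5: [498/5, 453/5, 192/5]
L3 α=1/3: [1396/15, 1166/15, 1529/15]
L4 α=5/7: [4442/105, 1051/15, 10033/105]
L5 α=1/3: [19069/315, 3482/45, 28046/315]
rounded: [61, 77, 89]

query (1,2) [L1,L3,L4,L5,L6,L7] — begin 0,0,0
after L1 α=3/5: [498/5, 453/5, 192/5]
after L3 α=1/3: [1396/15, 1166/15, 1529/15]
after L4 α=5/7: [4442/105, 1051/15, 10033/105]
after L5 α=1/3: [19069/315, 3482/45, 28046/315]
after L6 α=3/5: [177053/1575, 35584/225, 60817/1575]
after L7 α=1/2: [139714/1575, 41417/225, 86017/3150]
rounded: [89, 184, 27]

(1,1) stack=L1,L3,L4,L5,L6,L7; from [0,0,0]:
L1 α=1/5: [33, 251/5, 21]
L3 α=1/2: [102, 558/5, 80]
L4 α=1/2: [51, 824/5, 277/2]
L5 α=1/3: [176/3, 1933/15, 310/3]
L6 α=3/4: [1265/12, 4273/60, 226/3]
L7 α=1/3: [2447/18, 7843/90, 473/9]
= [136, 87, 53]

(0,2) stack=L1,L3,L4,L5,L6,L7; from [0,0,0]:
+L1 (α=1/2) → [88, 81/2, 5/2]
+L3 (α=1/3) → [367/3, 61, 44/3]
+L4 (α=5/8) → [381/4, 121, 81/2]
+L5 (α=1/2) → [581/8, 65, 349/4]
+L6 (α=1/7) → [2731/28, 534/7, 207/2]
+L7 (α=1/3) → [943/14, 839/7, 82]
rounded: [67, 120, 82]

at x=1,y=3 over L1,L3,L4,L5,L6:
after L1 α=1/2: [19, 141/2, 21]
after L3 α=6/7: [103, 1557/14, 45/7]
after L4 α=0: [103, 1557/14, 45/7]
after L5 α=1/4: [345/4, 8003/56, 1241/28]
after L6 α=1/3: [195/2, 2677/28, 2921/42]
→ [98, 96, 70]

(1,0) stack=L1,L3,L4,L5,L6; from [0,0,0]:
L1 α=0: [0, 0, 0]
L3 α=1/2: [34, 82, 161/2]
L4 α=1/3: [181/3, 271/3, 287/3]
L5 α=1/2: [221/3, 449/3, 953/6]
L6 α=1/3: [562/9, 1582/9, 1385/9]
→ [62, 176, 154]


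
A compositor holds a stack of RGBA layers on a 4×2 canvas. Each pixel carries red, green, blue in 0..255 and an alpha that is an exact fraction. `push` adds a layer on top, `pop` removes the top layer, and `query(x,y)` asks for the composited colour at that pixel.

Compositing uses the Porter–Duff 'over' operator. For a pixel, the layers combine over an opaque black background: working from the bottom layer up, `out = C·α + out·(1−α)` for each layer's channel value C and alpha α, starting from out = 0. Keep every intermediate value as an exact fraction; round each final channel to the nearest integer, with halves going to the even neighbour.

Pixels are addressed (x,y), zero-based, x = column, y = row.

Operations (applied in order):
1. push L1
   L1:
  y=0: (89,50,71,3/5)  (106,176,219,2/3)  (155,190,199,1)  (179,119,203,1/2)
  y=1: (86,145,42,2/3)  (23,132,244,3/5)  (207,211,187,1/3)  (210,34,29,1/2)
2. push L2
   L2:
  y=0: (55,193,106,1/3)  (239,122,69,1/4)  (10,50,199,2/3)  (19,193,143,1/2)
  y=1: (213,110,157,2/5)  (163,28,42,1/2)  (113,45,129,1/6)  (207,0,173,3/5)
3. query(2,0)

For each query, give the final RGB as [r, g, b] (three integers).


(2,0) stack=L1,L2; from [0,0,0]:
+L1 (α=1) → [155, 190, 199]
+L2 (α=2/3) → [175/3, 290/3, 199]
= [58, 97, 199]


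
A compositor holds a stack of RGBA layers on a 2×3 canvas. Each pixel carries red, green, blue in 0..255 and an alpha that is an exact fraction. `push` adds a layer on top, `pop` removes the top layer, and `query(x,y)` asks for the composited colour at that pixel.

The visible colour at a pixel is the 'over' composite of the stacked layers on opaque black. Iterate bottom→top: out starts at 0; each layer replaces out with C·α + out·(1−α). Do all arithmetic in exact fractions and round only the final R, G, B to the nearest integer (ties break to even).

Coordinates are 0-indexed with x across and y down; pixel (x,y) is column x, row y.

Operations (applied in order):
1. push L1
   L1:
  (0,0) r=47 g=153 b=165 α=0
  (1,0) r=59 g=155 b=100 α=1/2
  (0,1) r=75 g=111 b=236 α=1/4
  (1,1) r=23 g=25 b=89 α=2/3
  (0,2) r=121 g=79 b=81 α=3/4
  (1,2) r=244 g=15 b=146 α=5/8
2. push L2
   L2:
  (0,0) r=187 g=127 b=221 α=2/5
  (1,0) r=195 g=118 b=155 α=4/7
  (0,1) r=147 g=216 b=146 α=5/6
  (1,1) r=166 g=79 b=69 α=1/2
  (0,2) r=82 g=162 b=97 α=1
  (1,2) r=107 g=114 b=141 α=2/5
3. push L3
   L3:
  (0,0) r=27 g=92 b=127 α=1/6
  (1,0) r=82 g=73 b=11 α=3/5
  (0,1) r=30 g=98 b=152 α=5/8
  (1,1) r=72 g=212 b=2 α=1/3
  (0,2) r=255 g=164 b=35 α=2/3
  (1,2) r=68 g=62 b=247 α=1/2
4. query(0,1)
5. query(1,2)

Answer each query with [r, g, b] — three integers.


query (0,1) [L1,L2,L3] — begin 0,0,0
after L1 α=1/4: [75/4, 111/4, 59]
after L2 α=5/6: [1005/8, 1477/8, 263/2]
after L3 α=5/8: [4215/64, 8351/64, 2309/16]
= [66, 130, 144]

query (1,2) [L1,L2,L3] — begin 0,0,0
+L1 (α=5/8) → [305/2, 75/8, 365/4]
+L2 (α=2/5) → [1343/10, 2049/40, 2223/20]
+L3 (α=1/2) → [2023/20, 4529/80, 7163/40]
= [101, 57, 179]


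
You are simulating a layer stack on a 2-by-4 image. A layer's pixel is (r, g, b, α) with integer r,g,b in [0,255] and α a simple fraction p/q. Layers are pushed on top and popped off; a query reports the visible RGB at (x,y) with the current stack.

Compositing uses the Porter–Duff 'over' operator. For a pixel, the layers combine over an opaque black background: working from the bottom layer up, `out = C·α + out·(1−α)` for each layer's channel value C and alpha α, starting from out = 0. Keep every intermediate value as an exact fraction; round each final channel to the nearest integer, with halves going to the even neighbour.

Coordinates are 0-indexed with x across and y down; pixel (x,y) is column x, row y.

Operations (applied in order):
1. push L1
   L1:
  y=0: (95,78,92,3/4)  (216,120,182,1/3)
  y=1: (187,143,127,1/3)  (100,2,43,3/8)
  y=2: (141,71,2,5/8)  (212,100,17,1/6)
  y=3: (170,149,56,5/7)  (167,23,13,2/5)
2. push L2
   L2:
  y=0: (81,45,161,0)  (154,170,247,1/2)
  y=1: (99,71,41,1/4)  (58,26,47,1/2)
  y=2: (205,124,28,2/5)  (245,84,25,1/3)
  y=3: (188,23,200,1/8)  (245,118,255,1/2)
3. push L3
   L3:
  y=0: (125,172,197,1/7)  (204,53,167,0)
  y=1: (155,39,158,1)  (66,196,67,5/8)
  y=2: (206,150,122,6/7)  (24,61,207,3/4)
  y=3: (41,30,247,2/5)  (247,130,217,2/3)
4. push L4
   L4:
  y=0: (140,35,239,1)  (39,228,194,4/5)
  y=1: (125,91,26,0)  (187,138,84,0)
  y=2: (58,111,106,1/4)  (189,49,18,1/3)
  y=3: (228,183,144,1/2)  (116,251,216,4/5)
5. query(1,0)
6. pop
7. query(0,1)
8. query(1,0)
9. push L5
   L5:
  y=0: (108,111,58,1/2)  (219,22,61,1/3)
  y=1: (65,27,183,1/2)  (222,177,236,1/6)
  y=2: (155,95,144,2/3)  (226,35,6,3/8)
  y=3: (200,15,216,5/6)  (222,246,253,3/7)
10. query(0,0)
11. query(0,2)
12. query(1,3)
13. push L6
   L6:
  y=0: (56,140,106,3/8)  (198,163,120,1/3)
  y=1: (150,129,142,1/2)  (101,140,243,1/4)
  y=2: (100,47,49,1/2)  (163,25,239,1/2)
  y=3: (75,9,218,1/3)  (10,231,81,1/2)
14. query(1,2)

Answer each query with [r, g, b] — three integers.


query (1,0) [L1,L2,L3,L4] — begin 0,0,0
L1 α=1/3: [72, 40, 182/3]
L2 α=1/2: [113, 105, 923/6]
L3 α=0: [113, 105, 923/6]
L4 α=4/5: [269/5, 1017/5, 5579/30]
= [54, 203, 186]

query (0,1) [L1,L2,L3] — begin 0,0,0
L1 α=1/3: [187/3, 143/3, 127/3]
L2 α=1/4: [143/2, 107/2, 42]
L3 α=1: [155, 39, 158]
rounded: [155, 39, 158]

(1,0) stack=L1,L2,L3; from [0,0,0]:
after L1 α=1/3: [72, 40, 182/3]
after L2 α=1/2: [113, 105, 923/6]
after L3 α=0: [113, 105, 923/6]
rounded: [113, 105, 154]

query (0,0) [L1,L2,L3,L5] — begin 0,0,0
+L1 (α=3/4) → [285/4, 117/2, 69]
+L2 (α=0) → [285/4, 117/2, 69]
+L3 (α=1/7) → [1105/14, 523/7, 611/7]
+L5 (α=1/2) → [2617/28, 650/7, 1017/14]
→ [93, 93, 73]

(0,2) stack=L1,L2,L3,L5; from [0,0,0]:
L1 α=5/8: [705/8, 355/8, 5/4]
L2 α=2/5: [1079/8, 3049/40, 239/20]
L3 α=6/7: [10967/56, 39049/280, 14879/140]
L5 α=2/3: [28327/168, 92249/840, 55199/420]
= [169, 110, 131]

(1,3) stack=L1,L2,L3,L5; from [0,0,0]:
after L1 α=2/5: [334/5, 46/5, 26/5]
after L2 α=1/2: [1559/10, 318/5, 1301/10]
after L3 α=2/3: [6499/30, 1618/15, 5641/30]
after L5 α=3/7: [3284/15, 2506/15, 22667/105]
= [219, 167, 216]

at x=1,y=2 over L1,L2,L3,L5,L6:
+L1 (α=1/6) → [106/3, 50/3, 17/6]
+L2 (α=1/3) → [947/9, 352/9, 92/9]
+L3 (α=3/4) → [1595/36, 1999/36, 5681/36]
+L5 (α=3/8) → [32383/288, 13775/288, 29053/288]
+L6 (α=1/2) → [79327/576, 20975/576, 97885/576]
→ [138, 36, 170]


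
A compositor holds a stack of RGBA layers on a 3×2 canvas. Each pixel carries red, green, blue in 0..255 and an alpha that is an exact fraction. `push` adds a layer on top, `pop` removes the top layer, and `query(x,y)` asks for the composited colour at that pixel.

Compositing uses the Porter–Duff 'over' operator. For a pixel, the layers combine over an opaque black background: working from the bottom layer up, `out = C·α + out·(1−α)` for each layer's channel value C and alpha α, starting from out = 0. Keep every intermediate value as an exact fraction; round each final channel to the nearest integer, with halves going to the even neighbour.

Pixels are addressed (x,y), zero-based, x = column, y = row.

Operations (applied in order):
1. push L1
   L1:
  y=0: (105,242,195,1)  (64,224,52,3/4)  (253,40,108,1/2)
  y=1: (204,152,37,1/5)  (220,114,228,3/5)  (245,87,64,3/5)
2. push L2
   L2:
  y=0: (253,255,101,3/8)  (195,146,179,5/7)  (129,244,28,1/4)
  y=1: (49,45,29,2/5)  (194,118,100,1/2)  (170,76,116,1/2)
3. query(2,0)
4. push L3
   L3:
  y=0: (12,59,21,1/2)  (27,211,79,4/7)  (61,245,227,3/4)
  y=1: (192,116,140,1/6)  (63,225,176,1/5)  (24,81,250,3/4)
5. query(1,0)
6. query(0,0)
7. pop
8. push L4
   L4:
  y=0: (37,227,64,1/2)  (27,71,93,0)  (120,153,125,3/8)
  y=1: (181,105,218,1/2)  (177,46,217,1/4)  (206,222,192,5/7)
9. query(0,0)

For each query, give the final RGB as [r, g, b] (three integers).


query (2,0) [L1,L2] — begin 0,0,0
L1 α=1/2: [253/2, 20, 54]
L2 α=1/4: [1017/8, 76, 95/2]
→ [127, 76, 48]

at x=1,y=0 over L1,L2,L3:
L1 α=3/4: [48, 168, 39]
L2 α=5/7: [153, 1066/7, 139]
L3 α=4/7: [81, 9106/49, 733/7]
= [81, 186, 105]

(0,0) stack=L1,L2,L3; from [0,0,0]:
after L1 α=1: [105, 242, 195]
after L2 α=3/8: [321/2, 1975/8, 639/4]
after L3 α=1/2: [345/4, 2447/16, 723/8]
= [86, 153, 90]

(0,0) stack=L1,L2,L4; from [0,0,0]:
L1 α=1: [105, 242, 195]
L2 α=3/8: [321/2, 1975/8, 639/4]
L4 α=1/2: [395/4, 3791/16, 895/8]
→ [99, 237, 112]


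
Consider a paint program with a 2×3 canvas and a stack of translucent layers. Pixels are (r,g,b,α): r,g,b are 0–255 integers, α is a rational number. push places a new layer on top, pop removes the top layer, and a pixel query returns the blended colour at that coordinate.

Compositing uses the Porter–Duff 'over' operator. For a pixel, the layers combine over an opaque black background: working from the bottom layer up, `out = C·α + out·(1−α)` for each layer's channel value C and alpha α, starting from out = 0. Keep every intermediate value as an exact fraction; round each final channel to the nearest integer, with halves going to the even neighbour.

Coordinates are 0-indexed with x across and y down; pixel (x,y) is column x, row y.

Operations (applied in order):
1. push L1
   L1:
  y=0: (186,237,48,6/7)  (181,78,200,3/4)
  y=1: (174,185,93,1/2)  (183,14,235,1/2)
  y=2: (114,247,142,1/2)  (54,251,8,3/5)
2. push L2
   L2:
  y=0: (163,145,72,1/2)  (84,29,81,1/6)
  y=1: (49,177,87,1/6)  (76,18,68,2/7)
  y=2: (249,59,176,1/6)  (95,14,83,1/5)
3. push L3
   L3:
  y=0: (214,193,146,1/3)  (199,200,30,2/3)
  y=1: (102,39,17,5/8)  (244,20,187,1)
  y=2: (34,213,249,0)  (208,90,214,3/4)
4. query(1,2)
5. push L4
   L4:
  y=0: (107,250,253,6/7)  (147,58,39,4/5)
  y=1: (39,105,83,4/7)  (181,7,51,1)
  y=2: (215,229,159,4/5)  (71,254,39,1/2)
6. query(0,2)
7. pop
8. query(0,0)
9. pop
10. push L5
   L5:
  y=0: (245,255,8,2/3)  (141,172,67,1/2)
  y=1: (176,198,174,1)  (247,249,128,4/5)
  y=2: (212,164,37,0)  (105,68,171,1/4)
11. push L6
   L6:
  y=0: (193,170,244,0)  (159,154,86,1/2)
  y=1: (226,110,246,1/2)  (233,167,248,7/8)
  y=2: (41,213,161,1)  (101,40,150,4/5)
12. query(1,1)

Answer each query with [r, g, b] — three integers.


query (1,2) [L1,L2,L3] — begin 0,0,0
+L1 (α=3/5) → [162/5, 753/5, 24/5]
+L2 (α=1/5) → [1123/25, 3082/25, 511/25]
+L3 (α=3/4) → [16723/100, 2458/25, 16561/100]
→ [167, 98, 166]

(0,2) stack=L1,L2,L3,L4; from [0,0,0]:
+L1 (α=1/2) → [57, 247/2, 71]
+L2 (α=1/6) → [89, 451/4, 177/2]
+L3 (α=0) → [89, 451/4, 177/2]
+L4 (α=4/5) → [949/5, 823/4, 1449/10]
= [190, 206, 145]

query (0,0) [L1,L2,L3] — begin 0,0,0
after L1 α=6/7: [1116/7, 1422/7, 288/7]
after L2 α=1/2: [2257/14, 2437/14, 396/7]
after L3 α=1/3: [3755/21, 3788/21, 1814/21]
→ [179, 180, 86]

(1,1) stack=L1,L2,L5,L6; from [0,0,0]:
after L1 α=1/2: [183/2, 7, 235/2]
after L2 α=2/7: [1219/14, 71/7, 1447/14]
after L5 α=4/5: [15051/70, 7043/35, 1723/14]
after L6 α=7/8: [129221/560, 23979/140, 26027/112]
→ [231, 171, 232]


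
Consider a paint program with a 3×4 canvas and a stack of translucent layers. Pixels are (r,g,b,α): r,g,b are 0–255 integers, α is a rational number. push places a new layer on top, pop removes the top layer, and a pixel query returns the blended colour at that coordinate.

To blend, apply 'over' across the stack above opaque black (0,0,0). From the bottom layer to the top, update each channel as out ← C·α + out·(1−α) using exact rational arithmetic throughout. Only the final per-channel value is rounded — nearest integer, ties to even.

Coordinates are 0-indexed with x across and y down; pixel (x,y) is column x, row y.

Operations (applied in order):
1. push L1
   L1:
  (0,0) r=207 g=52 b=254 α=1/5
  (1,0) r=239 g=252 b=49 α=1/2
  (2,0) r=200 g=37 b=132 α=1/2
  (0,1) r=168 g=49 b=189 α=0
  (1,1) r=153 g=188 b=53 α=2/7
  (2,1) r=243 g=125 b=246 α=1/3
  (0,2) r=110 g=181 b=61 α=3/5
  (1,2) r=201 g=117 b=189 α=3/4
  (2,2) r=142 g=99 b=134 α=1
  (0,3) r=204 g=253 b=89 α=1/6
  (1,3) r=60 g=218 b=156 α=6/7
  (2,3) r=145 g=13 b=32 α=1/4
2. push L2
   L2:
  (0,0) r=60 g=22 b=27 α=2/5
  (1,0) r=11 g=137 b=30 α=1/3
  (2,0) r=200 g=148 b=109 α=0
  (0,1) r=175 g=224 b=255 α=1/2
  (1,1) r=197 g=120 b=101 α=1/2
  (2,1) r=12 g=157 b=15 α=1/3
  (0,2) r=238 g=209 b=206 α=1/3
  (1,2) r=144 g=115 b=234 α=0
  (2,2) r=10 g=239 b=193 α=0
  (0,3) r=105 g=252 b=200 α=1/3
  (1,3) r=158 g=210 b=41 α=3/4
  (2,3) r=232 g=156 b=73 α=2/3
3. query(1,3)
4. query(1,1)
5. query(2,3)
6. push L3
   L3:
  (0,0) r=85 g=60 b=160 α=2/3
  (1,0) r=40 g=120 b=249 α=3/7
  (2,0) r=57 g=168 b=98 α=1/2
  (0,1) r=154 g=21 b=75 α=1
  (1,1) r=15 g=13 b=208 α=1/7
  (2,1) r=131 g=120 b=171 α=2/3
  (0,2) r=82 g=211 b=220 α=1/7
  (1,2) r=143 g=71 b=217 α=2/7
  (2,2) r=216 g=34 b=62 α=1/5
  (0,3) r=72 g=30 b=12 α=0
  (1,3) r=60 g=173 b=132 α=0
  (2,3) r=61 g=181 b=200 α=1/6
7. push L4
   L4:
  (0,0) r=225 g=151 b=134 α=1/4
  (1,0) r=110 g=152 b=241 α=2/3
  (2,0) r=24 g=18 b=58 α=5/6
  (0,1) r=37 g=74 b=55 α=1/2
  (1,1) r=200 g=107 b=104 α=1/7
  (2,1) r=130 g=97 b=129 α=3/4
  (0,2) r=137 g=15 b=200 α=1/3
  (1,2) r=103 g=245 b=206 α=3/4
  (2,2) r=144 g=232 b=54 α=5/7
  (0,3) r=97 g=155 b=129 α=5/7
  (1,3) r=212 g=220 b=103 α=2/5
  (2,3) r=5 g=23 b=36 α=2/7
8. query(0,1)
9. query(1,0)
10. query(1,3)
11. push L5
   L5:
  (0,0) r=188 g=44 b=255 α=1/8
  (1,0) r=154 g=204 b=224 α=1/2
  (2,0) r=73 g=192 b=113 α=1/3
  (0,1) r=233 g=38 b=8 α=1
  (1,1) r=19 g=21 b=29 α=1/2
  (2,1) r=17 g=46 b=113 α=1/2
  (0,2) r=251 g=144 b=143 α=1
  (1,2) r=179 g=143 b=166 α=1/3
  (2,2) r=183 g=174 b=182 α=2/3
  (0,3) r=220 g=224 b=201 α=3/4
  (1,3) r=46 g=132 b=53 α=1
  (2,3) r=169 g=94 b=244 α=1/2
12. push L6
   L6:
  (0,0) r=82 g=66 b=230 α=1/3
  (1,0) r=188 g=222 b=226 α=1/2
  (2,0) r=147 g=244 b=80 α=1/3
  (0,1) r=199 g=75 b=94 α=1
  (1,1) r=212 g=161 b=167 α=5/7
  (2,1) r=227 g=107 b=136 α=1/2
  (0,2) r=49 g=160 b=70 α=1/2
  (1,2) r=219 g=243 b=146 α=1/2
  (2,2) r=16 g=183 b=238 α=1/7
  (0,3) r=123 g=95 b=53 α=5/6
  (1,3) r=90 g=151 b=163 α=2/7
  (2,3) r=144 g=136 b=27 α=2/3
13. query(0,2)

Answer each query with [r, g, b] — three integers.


at x=1,y=3 over L1,L2:
after L1 α=6/7: [360/7, 1308/7, 936/7]
after L2 α=3/4: [1839/14, 2859/14, 1797/28]
= [131, 204, 64]

at x=1,y=1 over L1,L2:
L1 α=2/7: [306/7, 376/7, 106/7]
L2 α=1/2: [1685/14, 608/7, 813/14]
rounded: [120, 87, 58]

query (2,3) [L1,L2] — begin 0,0,0
after L1 α=1/4: [145/4, 13/4, 8]
after L2 α=2/3: [667/4, 1261/12, 154/3]
= [167, 105, 51]

at x=0,y=1 over L1,L2,L3,L4:
+L1 (α=0) → [0, 0, 0]
+L2 (α=1/2) → [175/2, 112, 255/2]
+L3 (α=1) → [154, 21, 75]
+L4 (α=1/2) → [191/2, 95/2, 65]
rounded: [96, 48, 65]

at x=1,y=0 over L1,L2,L3,L4:
L1 α=1/2: [239/2, 126, 49/2]
L2 α=1/3: [250/3, 389/3, 79/3]
L3 α=3/7: [1360/21, 2636/21, 2557/21]
L4 α=2/3: [5980/63, 9020/63, 12679/63]
rounded: [95, 143, 201]

(1,3) stack=L1,L2,L3,L4; from [0,0,0]:
L1 α=6/7: [360/7, 1308/7, 936/7]
L2 α=3/4: [1839/14, 2859/14, 1797/28]
L3 α=0: [1839/14, 2859/14, 1797/28]
L4 α=2/5: [11453/70, 14737/70, 11159/140]
rounded: [164, 211, 80]

at x=0,y=2 over L1,L2,L3,L4,L5,L6:
+L1 (α=3/5) → [66, 543/5, 183/5]
+L2 (α=1/3) → [370/3, 2131/15, 1396/15]
+L3 (α=1/7) → [822/7, 5317/35, 556/5]
+L4 (α=1/3) → [2603/21, 11159/105, 704/5]
+L5 (α=1) → [251, 144, 143]
+L6 (α=1/2) → [150, 152, 213/2]
→ [150, 152, 106]


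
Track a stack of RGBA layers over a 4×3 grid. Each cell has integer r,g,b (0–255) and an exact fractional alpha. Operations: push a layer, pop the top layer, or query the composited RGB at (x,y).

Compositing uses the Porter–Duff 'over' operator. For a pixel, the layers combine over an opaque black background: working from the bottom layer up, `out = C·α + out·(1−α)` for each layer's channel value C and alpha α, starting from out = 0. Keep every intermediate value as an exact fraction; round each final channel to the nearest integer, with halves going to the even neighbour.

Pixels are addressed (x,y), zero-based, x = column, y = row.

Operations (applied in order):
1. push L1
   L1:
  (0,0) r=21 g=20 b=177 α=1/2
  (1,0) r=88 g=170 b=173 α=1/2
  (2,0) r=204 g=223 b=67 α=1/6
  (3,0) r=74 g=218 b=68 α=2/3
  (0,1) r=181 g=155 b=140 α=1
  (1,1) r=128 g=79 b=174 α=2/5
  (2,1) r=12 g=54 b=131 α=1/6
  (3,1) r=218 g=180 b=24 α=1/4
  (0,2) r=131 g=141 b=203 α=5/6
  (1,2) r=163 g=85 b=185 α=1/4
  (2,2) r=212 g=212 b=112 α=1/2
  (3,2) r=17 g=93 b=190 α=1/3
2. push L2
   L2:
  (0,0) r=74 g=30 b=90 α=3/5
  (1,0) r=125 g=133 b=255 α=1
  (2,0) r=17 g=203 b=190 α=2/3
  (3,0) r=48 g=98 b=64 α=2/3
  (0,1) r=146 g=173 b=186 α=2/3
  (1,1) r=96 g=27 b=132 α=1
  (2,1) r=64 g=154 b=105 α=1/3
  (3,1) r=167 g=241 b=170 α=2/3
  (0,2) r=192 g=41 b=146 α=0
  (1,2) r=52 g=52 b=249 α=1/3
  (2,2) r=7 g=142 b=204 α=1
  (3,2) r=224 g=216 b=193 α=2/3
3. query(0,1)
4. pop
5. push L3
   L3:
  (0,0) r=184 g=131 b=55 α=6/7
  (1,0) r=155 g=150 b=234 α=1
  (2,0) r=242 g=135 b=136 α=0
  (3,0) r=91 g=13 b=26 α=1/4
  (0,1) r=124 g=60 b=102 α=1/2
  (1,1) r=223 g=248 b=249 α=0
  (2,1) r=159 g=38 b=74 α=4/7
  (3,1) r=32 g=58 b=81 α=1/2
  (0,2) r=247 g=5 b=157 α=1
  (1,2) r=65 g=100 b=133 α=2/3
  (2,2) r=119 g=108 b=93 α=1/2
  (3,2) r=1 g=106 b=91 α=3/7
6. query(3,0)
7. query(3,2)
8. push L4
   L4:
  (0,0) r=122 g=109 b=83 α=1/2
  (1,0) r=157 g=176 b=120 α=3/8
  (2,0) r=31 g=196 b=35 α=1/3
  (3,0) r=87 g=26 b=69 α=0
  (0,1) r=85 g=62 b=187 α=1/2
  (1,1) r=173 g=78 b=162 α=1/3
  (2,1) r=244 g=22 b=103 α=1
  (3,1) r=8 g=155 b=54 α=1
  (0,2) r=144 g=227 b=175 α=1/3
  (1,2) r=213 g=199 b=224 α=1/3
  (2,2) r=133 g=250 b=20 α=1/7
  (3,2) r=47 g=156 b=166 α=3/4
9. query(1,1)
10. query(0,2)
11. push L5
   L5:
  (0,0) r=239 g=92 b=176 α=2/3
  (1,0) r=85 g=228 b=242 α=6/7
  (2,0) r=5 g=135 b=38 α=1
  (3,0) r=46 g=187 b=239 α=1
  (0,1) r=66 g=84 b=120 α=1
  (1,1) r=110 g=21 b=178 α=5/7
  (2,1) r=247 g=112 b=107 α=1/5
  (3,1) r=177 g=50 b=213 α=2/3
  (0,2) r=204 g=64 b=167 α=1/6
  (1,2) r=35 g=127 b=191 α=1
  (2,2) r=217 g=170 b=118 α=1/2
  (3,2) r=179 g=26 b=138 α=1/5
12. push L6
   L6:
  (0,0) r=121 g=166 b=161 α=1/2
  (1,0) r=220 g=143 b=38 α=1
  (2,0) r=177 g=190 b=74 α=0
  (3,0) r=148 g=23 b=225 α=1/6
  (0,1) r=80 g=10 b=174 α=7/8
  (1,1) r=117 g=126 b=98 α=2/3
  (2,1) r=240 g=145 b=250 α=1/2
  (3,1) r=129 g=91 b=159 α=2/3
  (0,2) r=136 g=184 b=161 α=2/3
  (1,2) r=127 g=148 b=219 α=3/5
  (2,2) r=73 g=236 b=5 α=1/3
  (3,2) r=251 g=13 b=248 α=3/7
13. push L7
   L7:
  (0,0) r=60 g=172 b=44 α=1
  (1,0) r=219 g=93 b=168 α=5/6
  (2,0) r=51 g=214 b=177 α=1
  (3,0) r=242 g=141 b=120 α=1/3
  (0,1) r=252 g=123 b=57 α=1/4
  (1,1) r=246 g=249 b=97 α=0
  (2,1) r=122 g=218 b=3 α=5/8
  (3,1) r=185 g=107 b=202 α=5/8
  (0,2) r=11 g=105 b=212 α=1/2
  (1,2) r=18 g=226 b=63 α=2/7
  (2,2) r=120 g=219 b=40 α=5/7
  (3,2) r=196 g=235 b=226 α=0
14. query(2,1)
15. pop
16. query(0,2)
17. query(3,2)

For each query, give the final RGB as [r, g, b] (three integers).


(0,1) stack=L1,L2; from [0,0,0]:
L1 α=1: [181, 155, 140]
L2 α=2/3: [473/3, 167, 512/3]
= [158, 167, 171]

query (3,0) [L1,L3] — begin 0,0,0
+L1 (α=2/3) → [148/3, 436/3, 136/3]
+L3 (α=1/4) → [239/4, 449/4, 81/2]
rounded: [60, 112, 40]

query (3,2) [L1,L3] — begin 0,0,0
after L1 α=1/3: [17/3, 31, 190/3]
after L3 α=3/7: [11/3, 442/7, 1579/21]
→ [4, 63, 75]

at x=1,y=1 over L1,L3,L4:
after L1 α=2/5: [256/5, 158/5, 348/5]
after L3 α=0: [256/5, 158/5, 348/5]
after L4 α=1/3: [459/5, 706/15, 502/5]
rounded: [92, 47, 100]

(0,2) stack=L1,L3,L4; from [0,0,0]:
after L1 α=5/6: [655/6, 235/2, 1015/6]
after L3 α=1: [247, 5, 157]
after L4 α=1/3: [638/3, 79, 163]
= [213, 79, 163]

query (2,1) [L1,L3,L4,L5,L6,L7] — begin 0,0,0
after L1 α=1/6: [2, 9, 131/6]
after L3 α=4/7: [642/7, 179/7, 723/14]
after L4 α=1: [244, 22, 103]
after L5 α=1/5: [1223/5, 40, 519/5]
after L6 α=1/2: [2423/10, 185/2, 1769/10]
after L7 α=5/8: [13369/80, 2735/16, 5457/80]
= [167, 171, 68]

query (0,2) [L1,L3,L4,L5,L6] — begin 0,0,0
after L1 α=5/6: [655/6, 235/2, 1015/6]
after L3 α=1: [247, 5, 157]
after L4 α=1/3: [638/3, 79, 163]
after L5 α=1/6: [1901/9, 153/2, 491/3]
after L6 α=2/3: [4349/27, 889/6, 1457/9]
→ [161, 148, 162]

query (3,2) [L1,L3,L4,L5,L6] — begin 0,0,0
+L1 (α=1/3) → [17/3, 31, 190/3]
+L3 (α=3/7) → [11/3, 442/7, 1579/21]
+L4 (α=3/4) → [217/6, 1859/14, 12037/84]
+L5 (α=1/5) → [971/15, 780/7, 2987/21]
+L6 (α=3/7) → [15179/105, 3393/49, 27572/147]
= [145, 69, 188]


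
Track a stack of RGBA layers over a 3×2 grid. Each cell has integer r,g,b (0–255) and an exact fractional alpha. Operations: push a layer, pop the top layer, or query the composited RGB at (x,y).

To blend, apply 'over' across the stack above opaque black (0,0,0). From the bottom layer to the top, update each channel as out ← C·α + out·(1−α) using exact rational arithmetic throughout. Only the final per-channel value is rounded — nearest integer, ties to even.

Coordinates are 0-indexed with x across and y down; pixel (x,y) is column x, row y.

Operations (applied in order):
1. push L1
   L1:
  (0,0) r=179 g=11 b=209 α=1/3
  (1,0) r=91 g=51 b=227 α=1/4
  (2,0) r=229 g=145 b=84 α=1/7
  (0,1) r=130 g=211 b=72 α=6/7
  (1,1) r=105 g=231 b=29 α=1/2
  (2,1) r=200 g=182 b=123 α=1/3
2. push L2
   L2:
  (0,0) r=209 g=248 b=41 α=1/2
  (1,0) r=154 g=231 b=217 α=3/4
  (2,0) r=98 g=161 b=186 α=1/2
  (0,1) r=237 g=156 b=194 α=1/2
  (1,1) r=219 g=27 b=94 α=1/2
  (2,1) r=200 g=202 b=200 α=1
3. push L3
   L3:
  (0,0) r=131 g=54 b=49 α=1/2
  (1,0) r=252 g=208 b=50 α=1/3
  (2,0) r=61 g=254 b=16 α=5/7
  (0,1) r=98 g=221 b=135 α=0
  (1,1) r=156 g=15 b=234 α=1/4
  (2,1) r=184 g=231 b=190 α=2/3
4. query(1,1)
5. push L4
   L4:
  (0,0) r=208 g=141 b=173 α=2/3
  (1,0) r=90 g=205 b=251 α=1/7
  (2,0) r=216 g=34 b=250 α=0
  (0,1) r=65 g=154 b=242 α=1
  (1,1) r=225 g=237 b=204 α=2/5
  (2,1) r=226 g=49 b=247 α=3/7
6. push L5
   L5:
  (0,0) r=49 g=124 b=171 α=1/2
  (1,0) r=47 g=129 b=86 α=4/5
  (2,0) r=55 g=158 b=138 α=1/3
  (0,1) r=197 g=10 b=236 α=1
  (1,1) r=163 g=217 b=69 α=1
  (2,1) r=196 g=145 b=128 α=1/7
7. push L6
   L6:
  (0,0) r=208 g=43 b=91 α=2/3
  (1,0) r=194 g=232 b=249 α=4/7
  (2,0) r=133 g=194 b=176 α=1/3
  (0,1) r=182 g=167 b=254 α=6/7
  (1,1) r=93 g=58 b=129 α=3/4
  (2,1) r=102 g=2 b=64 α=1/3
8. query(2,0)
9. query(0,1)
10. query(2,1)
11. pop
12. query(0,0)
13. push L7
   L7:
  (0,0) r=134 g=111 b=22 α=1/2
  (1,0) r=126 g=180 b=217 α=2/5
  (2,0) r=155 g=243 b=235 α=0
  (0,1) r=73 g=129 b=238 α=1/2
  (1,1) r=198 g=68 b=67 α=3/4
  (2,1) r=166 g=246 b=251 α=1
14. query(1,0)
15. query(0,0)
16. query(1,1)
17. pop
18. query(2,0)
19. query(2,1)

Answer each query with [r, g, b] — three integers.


query (1,1) [L1,L2,L3] — begin 0,0,0
L1 α=1/2: [105/2, 231/2, 29/2]
L2 α=1/2: [543/4, 285/4, 217/4]
L3 α=1/4: [2253/16, 915/16, 1587/16]
→ [141, 57, 99]

query (2,0) [L1,L2,L3,L4,L5,L6] — begin 0,0,0
L1 α=1/7: [229/7, 145/7, 12]
L2 α=1/2: [915/14, 636/7, 99]
L3 α=5/7: [3050/49, 10162/49, 278/7]
L4 α=0: [3050/49, 10162/49, 278/7]
L5 α=1/3: [8795/147, 28066/147, 1522/21]
L6 α=1/3: [37141/441, 84650/441, 6740/63]
= [84, 192, 107]

(0,1) stack=L1,L2,L3,L4,L5,L6; from [0,0,0]:
L1 α=6/7: [780/7, 1266/7, 432/7]
L2 α=1/2: [2439/14, 1179/7, 895/7]
L3 α=0: [2439/14, 1179/7, 895/7]
L4 α=1: [65, 154, 242]
L5 α=1: [197, 10, 236]
L6 α=6/7: [1289/7, 1012/7, 1760/7]
= [184, 145, 251]

at x=2,y=1 over L1,L2,L3,L4,L5,L6:
L1 α=1/3: [200/3, 182/3, 41]
L2 α=1: [200, 202, 200]
L3 α=2/3: [568/3, 664/3, 580/3]
L4 α=3/7: [4306/21, 3097/21, 649/3]
L5 α=1/7: [9984/49, 7209/49, 1426/7]
L6 α=1/3: [8322/49, 14516/147, 1100/7]
rounded: [170, 99, 157]

(0,0) stack=L1,L2,L3,L4,L5; from [0,0,0]:
after L1 α=1/3: [179/3, 11/3, 209/3]
after L2 α=1/2: [403/3, 755/6, 166/3]
after L3 α=1/2: [398/3, 1079/12, 313/6]
after L4 α=2/3: [1646/9, 4463/36, 2389/18]
after L5 α=1/2: [2087/18, 8927/72, 5467/36]
= [116, 124, 152]

(1,0) stack=L1,L2,L3,L4,L5,L7; from [0,0,0]:
+L1 (α=1/4) → [91/4, 51/4, 227/4]
+L2 (α=3/4) → [1939/16, 2823/16, 2831/16]
+L3 (α=1/3) → [3955/24, 4487/24, 1077/8]
+L4 (α=1/7) → [4315/28, 5307/28, 605/4]
+L5 (α=4/5) → [9579/140, 3951/28, 1981/20]
+L7 (α=2/5) → [64017/700, 21933/140, 14623/100]
→ [91, 157, 146]

at x=0,y=0 over L1,L2,L3,L4,L5,L7:
L1 α=1/3: [179/3, 11/3, 209/3]
L2 α=1/2: [403/3, 755/6, 166/3]
L3 α=1/2: [398/3, 1079/12, 313/6]
L4 α=2/3: [1646/9, 4463/36, 2389/18]
L5 α=1/2: [2087/18, 8927/72, 5467/36]
L7 α=1/2: [4499/36, 16919/144, 6259/72]
rounded: [125, 117, 87]

(1,1) stack=L1,L2,L3,L4,L5,L7; from [0,0,0]:
+L1 (α=1/2) → [105/2, 231/2, 29/2]
+L2 (α=1/2) → [543/4, 285/4, 217/4]
+L3 (α=1/4) → [2253/16, 915/16, 1587/16]
+L4 (α=2/5) → [13959/80, 10329/80, 11289/80]
+L5 (α=1) → [163, 217, 69]
+L7 (α=3/4) → [757/4, 421/4, 135/2]
rounded: [189, 105, 68]

query (2,0) [L1,L2,L3,L4,L5] — begin 0,0,0
after L1 α=1/7: [229/7, 145/7, 12]
after L2 α=1/2: [915/14, 636/7, 99]
after L3 α=5/7: [3050/49, 10162/49, 278/7]
after L4 α=0: [3050/49, 10162/49, 278/7]
after L5 α=1/3: [8795/147, 28066/147, 1522/21]
rounded: [60, 191, 72]

(2,1) stack=L1,L2,L3,L4,L5; from [0,0,0]:
after L1 α=1/3: [200/3, 182/3, 41]
after L2 α=1: [200, 202, 200]
after L3 α=2/3: [568/3, 664/3, 580/3]
after L4 α=3/7: [4306/21, 3097/21, 649/3]
after L5 α=1/7: [9984/49, 7209/49, 1426/7]
= [204, 147, 204]


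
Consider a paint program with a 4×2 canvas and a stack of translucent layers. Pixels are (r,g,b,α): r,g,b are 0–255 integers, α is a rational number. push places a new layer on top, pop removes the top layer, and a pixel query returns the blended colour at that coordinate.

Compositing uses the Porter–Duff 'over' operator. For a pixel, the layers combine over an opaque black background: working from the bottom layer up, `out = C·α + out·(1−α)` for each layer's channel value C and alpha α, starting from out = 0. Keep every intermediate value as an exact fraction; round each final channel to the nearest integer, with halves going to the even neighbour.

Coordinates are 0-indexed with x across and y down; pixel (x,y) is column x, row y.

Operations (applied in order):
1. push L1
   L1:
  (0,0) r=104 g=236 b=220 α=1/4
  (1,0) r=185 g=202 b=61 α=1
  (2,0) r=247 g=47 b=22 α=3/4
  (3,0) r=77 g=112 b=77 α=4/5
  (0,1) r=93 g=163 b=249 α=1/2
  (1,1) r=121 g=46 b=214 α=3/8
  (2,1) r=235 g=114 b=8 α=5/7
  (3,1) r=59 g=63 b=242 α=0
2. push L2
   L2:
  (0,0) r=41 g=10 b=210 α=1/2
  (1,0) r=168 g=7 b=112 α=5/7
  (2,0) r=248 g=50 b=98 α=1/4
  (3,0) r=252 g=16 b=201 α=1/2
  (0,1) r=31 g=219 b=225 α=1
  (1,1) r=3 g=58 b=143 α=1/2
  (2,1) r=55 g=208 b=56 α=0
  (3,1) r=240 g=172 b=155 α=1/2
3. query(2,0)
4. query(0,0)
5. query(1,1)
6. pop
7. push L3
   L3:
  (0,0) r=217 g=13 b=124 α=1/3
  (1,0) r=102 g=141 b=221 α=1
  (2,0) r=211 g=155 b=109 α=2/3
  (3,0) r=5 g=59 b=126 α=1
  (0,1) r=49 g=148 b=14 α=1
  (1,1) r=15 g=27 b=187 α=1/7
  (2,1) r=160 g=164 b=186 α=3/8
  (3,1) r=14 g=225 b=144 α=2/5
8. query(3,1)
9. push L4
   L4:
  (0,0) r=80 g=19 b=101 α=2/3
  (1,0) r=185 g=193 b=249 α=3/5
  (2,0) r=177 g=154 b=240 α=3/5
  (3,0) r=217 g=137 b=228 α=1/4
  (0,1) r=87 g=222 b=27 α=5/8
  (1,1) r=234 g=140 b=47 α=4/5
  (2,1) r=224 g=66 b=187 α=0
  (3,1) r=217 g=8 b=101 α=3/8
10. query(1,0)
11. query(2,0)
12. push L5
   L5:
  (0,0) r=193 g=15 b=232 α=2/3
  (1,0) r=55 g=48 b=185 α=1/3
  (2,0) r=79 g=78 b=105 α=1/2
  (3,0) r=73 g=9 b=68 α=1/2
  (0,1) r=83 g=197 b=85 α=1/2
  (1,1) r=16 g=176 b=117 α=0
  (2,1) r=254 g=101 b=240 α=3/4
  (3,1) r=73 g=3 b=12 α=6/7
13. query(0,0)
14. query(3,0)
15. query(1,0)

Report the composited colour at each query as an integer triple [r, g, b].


query (2,0) [L1,L2] — begin 0,0,0
after L1 α=3/4: [741/4, 141/4, 33/2]
after L2 α=1/4: [3215/16, 623/16, 295/8]
= [201, 39, 37]

query (0,0) [L1,L2] — begin 0,0,0
+L1 (α=1/4) → [26, 59, 55]
+L2 (α=1/2) → [67/2, 69/2, 265/2]
→ [34, 34, 132]

query (1,1) [L1,L2] — begin 0,0,0
+L1 (α=3/8) → [363/8, 69/4, 321/4]
+L2 (α=1/2) → [387/16, 301/8, 893/8]
→ [24, 38, 112]

query (3,1) [L1,L3] — begin 0,0,0
after L1 α=0: [0, 0, 0]
after L3 α=2/5: [28/5, 90, 288/5]
→ [6, 90, 58]

at x=1,y=0 over L1,L3,L4:
+L1 (α=1) → [185, 202, 61]
+L3 (α=1) → [102, 141, 221]
+L4 (α=3/5) → [759/5, 861/5, 1189/5]
= [152, 172, 238]

(2,0) stack=L1,L3,L4; from [0,0,0]:
+L1 (α=3/4) → [741/4, 141/4, 33/2]
+L3 (α=2/3) → [2429/12, 1381/12, 469/6]
+L4 (α=3/5) → [1123/6, 4153/30, 2629/15]
rounded: [187, 138, 175]

at x=0,y=0 over L1,L3,L4,L5:
L1 α=1/4: [26, 59, 55]
L3 α=1/3: [269/3, 131/3, 78]
L4 α=2/3: [749/9, 245/9, 280/3]
L5 α=2/3: [4223/27, 515/27, 1672/9]
rounded: [156, 19, 186]

query (3,0) [L1,L3,L4,L5] — begin 0,0,0
+L1 (α=4/5) → [308/5, 448/5, 308/5]
+L3 (α=1) → [5, 59, 126]
+L4 (α=1/4) → [58, 157/2, 303/2]
+L5 (α=1/2) → [131/2, 175/4, 439/4]
→ [66, 44, 110]

query (1,0) [L1,L3,L4,L5] — begin 0,0,0
+L1 (α=1) → [185, 202, 61]
+L3 (α=1) → [102, 141, 221]
+L4 (α=3/5) → [759/5, 861/5, 1189/5]
+L5 (α=1/3) → [1793/15, 654/5, 1101/5]
rounded: [120, 131, 220]


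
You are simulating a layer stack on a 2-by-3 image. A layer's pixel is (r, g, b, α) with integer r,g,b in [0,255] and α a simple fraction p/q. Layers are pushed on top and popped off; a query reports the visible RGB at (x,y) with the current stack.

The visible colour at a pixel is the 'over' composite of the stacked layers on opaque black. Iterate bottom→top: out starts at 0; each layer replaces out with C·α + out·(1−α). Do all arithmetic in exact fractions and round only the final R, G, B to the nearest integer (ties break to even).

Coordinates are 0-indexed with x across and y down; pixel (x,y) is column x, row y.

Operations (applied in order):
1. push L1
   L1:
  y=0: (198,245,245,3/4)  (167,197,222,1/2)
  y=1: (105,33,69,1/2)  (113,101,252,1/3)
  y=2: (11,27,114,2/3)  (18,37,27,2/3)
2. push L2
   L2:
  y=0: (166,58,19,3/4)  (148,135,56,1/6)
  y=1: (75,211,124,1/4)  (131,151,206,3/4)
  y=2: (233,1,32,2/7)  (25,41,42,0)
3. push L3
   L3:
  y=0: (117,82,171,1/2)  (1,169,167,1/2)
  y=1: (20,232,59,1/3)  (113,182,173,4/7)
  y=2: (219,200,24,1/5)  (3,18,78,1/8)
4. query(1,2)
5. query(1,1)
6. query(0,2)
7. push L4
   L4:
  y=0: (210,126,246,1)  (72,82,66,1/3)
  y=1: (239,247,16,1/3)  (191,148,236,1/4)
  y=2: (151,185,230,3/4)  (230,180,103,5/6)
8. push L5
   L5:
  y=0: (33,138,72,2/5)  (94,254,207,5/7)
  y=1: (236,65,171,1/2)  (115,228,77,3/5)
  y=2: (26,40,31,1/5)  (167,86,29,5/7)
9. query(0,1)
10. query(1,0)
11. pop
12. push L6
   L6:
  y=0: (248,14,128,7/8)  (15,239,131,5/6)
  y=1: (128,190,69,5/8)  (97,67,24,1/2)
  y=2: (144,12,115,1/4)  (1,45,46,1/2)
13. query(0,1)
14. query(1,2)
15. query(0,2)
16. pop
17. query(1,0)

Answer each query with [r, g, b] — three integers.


query (1,2) [L1,L2,L3] — begin 0,0,0
+L1 (α=2/3) → [12, 74/3, 18]
+L2 (α=0) → [12, 74/3, 18]
+L3 (α=1/8) → [87/8, 143/6, 51/2]
= [11, 24, 26]

(1,1) stack=L1,L2,L3; from [0,0,0]:
L1 α=1/3: [113/3, 101/3, 84]
L2 α=3/4: [323/3, 365/3, 351/2]
L3 α=4/7: [775/7, 1093/7, 2437/14]
rounded: [111, 156, 174]

at x=0,y=2 over L1,L2,L3:
+L1 (α=2/3) → [22/3, 18, 76]
+L2 (α=2/7) → [1508/21, 92/7, 444/7]
+L3 (α=1/5) → [10631/105, 1768/35, 1944/35]
→ [101, 51, 56]

query (0,1) [L1,L2,L3,L4,L5] — begin 0,0,0
L1 α=1/2: [105/2, 33/2, 69/2]
L2 α=1/4: [465/8, 521/8, 455/8]
L3 α=1/3: [545/12, 483/4, 691/12]
L4 α=1/3: [1979/18, 977/6, 787/18]
L5 α=1/2: [6227/36, 1367/12, 3865/36]
rounded: [173, 114, 107]

(1,0) stack=L1,L2,L3,L4,L5; from [0,0,0]:
+L1 (α=1/2) → [167/2, 197/2, 111]
+L2 (α=1/6) → [377/4, 1255/12, 611/6]
+L3 (α=1/2) → [381/8, 3283/24, 1613/12]
+L4 (α=1/3) → [223/4, 4267/36, 2009/18]
+L5 (α=5/7) → [1163/14, 27127/126, 11324/63]
rounded: [83, 215, 180]

(0,1) stack=L1,L2,L3,L4,L6; from [0,0,0]:
after L1 α=1/2: [105/2, 33/2, 69/2]
after L2 α=1/4: [465/8, 521/8, 455/8]
after L3 α=1/3: [545/12, 483/4, 691/12]
after L4 α=1/3: [1979/18, 977/6, 787/18]
after L6 α=5/8: [5819/48, 2877/16, 2857/48]
rounded: [121, 180, 60]

at x=1,y=2 over L1,L2,L3,L4,L6:
L1 α=2/3: [12, 74/3, 18]
L2 α=0: [12, 74/3, 18]
L3 α=1/8: [87/8, 143/6, 51/2]
L4 α=5/6: [9287/48, 5543/36, 1081/12]
L6 α=1/2: [9335/96, 7163/72, 1633/24]
→ [97, 99, 68]

(0,2) stack=L1,L2,L3,L4,L6; from [0,0,0]:
+L1 (α=2/3) → [22/3, 18, 76]
+L2 (α=2/7) → [1508/21, 92/7, 444/7]
+L3 (α=1/5) → [10631/105, 1768/35, 1944/35]
+L4 (α=3/4) → [14549/105, 21193/140, 13047/70]
+L6 (α=1/4) → [19589/140, 65259/560, 47191/280]
→ [140, 117, 169]

at x=1,y=0 over L1,L2,L3,L4:
after L1 α=1/2: [167/2, 197/2, 111]
after L2 α=1/6: [377/4, 1255/12, 611/6]
after L3 α=1/2: [381/8, 3283/24, 1613/12]
after L4 α=1/3: [223/4, 4267/36, 2009/18]
→ [56, 119, 112]
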